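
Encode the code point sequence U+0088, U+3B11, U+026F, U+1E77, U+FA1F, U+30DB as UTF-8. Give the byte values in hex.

C2 88 E3 AC 91 C9 AF E1 B9 B7 EF A8 9F E3 83 9B

U+0088: 2-byte form → C2 88.
U+3B11: 3-byte form → E3 AC 91.
U+026F: 2-byte form → C9 AF.
U+1E77: 3-byte form → E1 B9 B7.
U+FA1F: 3-byte form → EF A8 9F.
U+30DB: 3-byte form → E3 83 9B.
Concatenated (16 bytes): C2 88 E3 AC 91 C9 AF E1 B9 B7 EF A8 9F E3 83 9B.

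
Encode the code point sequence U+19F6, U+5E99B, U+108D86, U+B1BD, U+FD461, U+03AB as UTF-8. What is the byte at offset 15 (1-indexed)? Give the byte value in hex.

1-indexed offset 15 is 0-indexed offset 14.
U+19F6 → 3-byte form E1 A7 B6 at offsets 0–2.
U+5E99B → 4-byte form F1 9E A6 9B at offsets 3–6.
U+108D86 → 4-byte form F4 88 B6 86 at offsets 7–10.
U+B1BD → 3-byte form EB 86 BD at offsets 11–13.
U+FD461 → 4-byte form F3 BD 91 A1 at offsets 14–17.
Offset 14 falls in char 5's range; it's byte 1 of F3 BD 91 A1 = 0xF3.

0xF3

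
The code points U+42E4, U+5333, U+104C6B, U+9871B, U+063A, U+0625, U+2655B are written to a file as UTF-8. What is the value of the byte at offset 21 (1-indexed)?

0x95

1-indexed offset 21 is 0-indexed offset 20.
U+42E4 → 3-byte form E4 8B A4 at offsets 0–2.
U+5333 → 3-byte form E5 8C B3 at offsets 3–5.
U+104C6B → 4-byte form F4 84 B1 AB at offsets 6–9.
U+9871B → 4-byte form F2 98 9C 9B at offsets 10–13.
U+063A → 2-byte form D8 BA at offsets 14–15.
U+0625 → 2-byte form D8 A5 at offsets 16–17.
U+2655B → 4-byte form F0 A6 95 9B at offsets 18–21.
Offset 20 falls in char 7's range; it's byte 3 of F0 A6 95 9B = 0x95.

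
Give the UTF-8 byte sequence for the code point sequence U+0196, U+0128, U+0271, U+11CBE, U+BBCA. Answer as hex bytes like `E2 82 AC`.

U+0196: 2-byte form → C6 96.
U+0128: 2-byte form → C4 A8.
U+0271: 2-byte form → C9 B1.
U+11CBE: 4-byte form → F0 91 B2 BE.
U+BBCA: 3-byte form → EB AF 8A.
Concatenated (13 bytes): C6 96 C4 A8 C9 B1 F0 91 B2 BE EB AF 8A.

C6 96 C4 A8 C9 B1 F0 91 B2 BE EB AF 8A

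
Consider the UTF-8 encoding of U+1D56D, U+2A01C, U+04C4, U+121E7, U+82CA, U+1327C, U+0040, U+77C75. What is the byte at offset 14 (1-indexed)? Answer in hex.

0xA7

1-indexed offset 14 is 0-indexed offset 13.
U+1D56D → 4-byte form F0 9D 95 AD at offsets 0–3.
U+2A01C → 4-byte form F0 AA 80 9C at offsets 4–7.
U+04C4 → 2-byte form D3 84 at offsets 8–9.
U+121E7 → 4-byte form F0 92 87 A7 at offsets 10–13.
Offset 13 falls in char 4's range; it's byte 4 of F0 92 87 A7 = 0xA7.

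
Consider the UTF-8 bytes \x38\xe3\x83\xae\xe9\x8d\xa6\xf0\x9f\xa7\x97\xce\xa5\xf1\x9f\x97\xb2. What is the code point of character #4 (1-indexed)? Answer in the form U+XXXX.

Offset 0: leading byte 0x38 = 00111000 → 1-byte char #1 = 38.
Offset 1: leading byte 0xE3 = 11100011 → 3-byte char #2 = E3 83 AE.
Offset 4: leading byte 0xE9 = 11101001 → 3-byte char #3 = E9 8D A6.
Offset 7: leading byte 0xF0 = 11110000 → 4-byte char #4 = F0 9F A7 97.
Leading byte 0xF0 = 11110000 matches 11110xxx → 4-byte sequence.
Byte 1: 0xF0 = 11110000, payload 000 (3 bits).
Byte 2: 0x9F = 10011111 (10xxxxxx ✓), payload 011111.
Byte 3: 0xA7 = 10100111 (10xxxxxx ✓), payload 100111.
Byte 4: 0x97 = 10010111 (10xxxxxx ✓), payload 010111.
Concatenate: 000011111100111010111 = 0x1F9D7 (21 bits → U+1F9D7).

U+1F9D7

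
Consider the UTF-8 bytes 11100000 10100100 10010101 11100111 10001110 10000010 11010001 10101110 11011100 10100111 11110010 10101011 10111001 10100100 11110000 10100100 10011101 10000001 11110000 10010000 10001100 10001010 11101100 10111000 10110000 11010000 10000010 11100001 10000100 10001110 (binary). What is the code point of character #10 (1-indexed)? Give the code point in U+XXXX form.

U+110E

Offset 0: leading byte 0xE0 = 11100000 → 3-byte char #1 = E0 A4 95.
Offset 3: leading byte 0xE7 = 11100111 → 3-byte char #2 = E7 8E 82.
Offset 6: leading byte 0xD1 = 11010001 → 2-byte char #3 = D1 AE.
Offset 8: leading byte 0xDC = 11011100 → 2-byte char #4 = DC A7.
Offset 10: leading byte 0xF2 = 11110010 → 4-byte char #5 = F2 AB B9 A4.
Offset 14: leading byte 0xF0 = 11110000 → 4-byte char #6 = F0 A4 9D 81.
Offset 18: leading byte 0xF0 = 11110000 → 4-byte char #7 = F0 90 8C 8A.
Offset 22: leading byte 0xEC = 11101100 → 3-byte char #8 = EC B8 B0.
Offset 25: leading byte 0xD0 = 11010000 → 2-byte char #9 = D0 82.
Offset 27: leading byte 0xE1 = 11100001 → 3-byte char #10 = E1 84 8E.
Leading byte 0xE1 = 11100001 matches 1110xxxx → 3-byte sequence.
Byte 1: 0xE1 = 11100001, payload 0001 (4 bits).
Byte 2: 0x84 = 10000100 (10xxxxxx ✓), payload 000100.
Byte 3: 0x8E = 10001110 (10xxxxxx ✓), payload 001110.
Concatenate: 0001000100001110 = 0x110E (16 bits → U+110E).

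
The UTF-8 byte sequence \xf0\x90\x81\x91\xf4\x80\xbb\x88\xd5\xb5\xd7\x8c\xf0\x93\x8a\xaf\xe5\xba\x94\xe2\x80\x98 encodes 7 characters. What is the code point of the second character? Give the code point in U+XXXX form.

Offset 0: leading byte 0xF0 = 11110000 → 4-byte char #1 = F0 90 81 91.
Offset 4: leading byte 0xF4 = 11110100 → 4-byte char #2 = F4 80 BB 88.
Leading byte 0xF4 = 11110100 matches 11110xxx → 4-byte sequence.
Byte 1: 0xF4 = 11110100, payload 100 (3 bits).
Byte 2: 0x80 = 10000000 (10xxxxxx ✓), payload 000000.
Byte 3: 0xBB = 10111011 (10xxxxxx ✓), payload 111011.
Byte 4: 0x88 = 10001000 (10xxxxxx ✓), payload 001000.
Concatenate: 100000000111011001000 = 0x100EC8 (21 bits → U+100EC8).

U+100EC8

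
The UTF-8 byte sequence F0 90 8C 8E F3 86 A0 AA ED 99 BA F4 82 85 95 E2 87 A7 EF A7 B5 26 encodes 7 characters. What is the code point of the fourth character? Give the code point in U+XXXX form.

U+102155

Offset 0: leading byte 0xF0 = 11110000 → 4-byte char #1 = F0 90 8C 8E.
Offset 4: leading byte 0xF3 = 11110011 → 4-byte char #2 = F3 86 A0 AA.
Offset 8: leading byte 0xED = 11101101 → 3-byte char #3 = ED 99 BA.
Offset 11: leading byte 0xF4 = 11110100 → 4-byte char #4 = F4 82 85 95.
Leading byte 0xF4 = 11110100 matches 11110xxx → 4-byte sequence.
Byte 1: 0xF4 = 11110100, payload 100 (3 bits).
Byte 2: 0x82 = 10000010 (10xxxxxx ✓), payload 000010.
Byte 3: 0x85 = 10000101 (10xxxxxx ✓), payload 000101.
Byte 4: 0x95 = 10010101 (10xxxxxx ✓), payload 010101.
Concatenate: 100000010000101010101 = 0x102155 (21 bits → U+102155).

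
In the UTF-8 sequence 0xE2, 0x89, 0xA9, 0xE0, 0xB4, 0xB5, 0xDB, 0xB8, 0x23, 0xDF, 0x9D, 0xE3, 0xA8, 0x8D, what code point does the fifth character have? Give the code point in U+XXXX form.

Offset 0: leading byte 0xE2 = 11100010 → 3-byte char #1 = E2 89 A9.
Offset 3: leading byte 0xE0 = 11100000 → 3-byte char #2 = E0 B4 B5.
Offset 6: leading byte 0xDB = 11011011 → 2-byte char #3 = DB B8.
Offset 8: leading byte 0x23 = 00100011 → 1-byte char #4 = 23.
Offset 9: leading byte 0xDF = 11011111 → 2-byte char #5 = DF 9D.
Leading byte 0xDF = 11011111 matches 110xxxxx → 2-byte sequence.
Byte 1: 0xDF = 11011111, payload 11111 (5 bits).
Byte 2: 0x9D = 10011101 (10xxxxxx ✓), payload 011101.
Concatenate: 11111011101 = 0x7DD (11 bits → U+07DD).

U+07DD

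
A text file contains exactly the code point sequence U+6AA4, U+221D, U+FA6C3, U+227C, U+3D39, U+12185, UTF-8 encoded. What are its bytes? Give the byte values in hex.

E6 AA A4 E2 88 9D F3 BA 9B 83 E2 89 BC E3 B4 B9 F0 92 86 85

U+6AA4: 3-byte form → E6 AA A4.
U+221D: 3-byte form → E2 88 9D.
U+FA6C3: 4-byte form → F3 BA 9B 83.
U+227C: 3-byte form → E2 89 BC.
U+3D39: 3-byte form → E3 B4 B9.
U+12185: 4-byte form → F0 92 86 85.
Concatenated (20 bytes): E6 AA A4 E2 88 9D F3 BA 9B 83 E2 89 BC E3 B4 B9 F0 92 86 85.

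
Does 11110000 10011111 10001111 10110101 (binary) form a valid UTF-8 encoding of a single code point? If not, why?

valid

Leading byte 0xF0 = 11110000 → 4-byte form.
Continuation bytes 0x9F=10011111, 0x8F=10001111, 0xB5=10110101 all match 10xxxxxx.
Decoded value 0x1F3F5 is ≥ 0x10000 (shortest form) and not a surrogate.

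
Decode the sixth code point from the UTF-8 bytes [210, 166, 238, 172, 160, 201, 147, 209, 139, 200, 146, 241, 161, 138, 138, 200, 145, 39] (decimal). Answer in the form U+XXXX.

Offset 0: leading byte 0xD2 = 11010010 → 2-byte char #1 = D2 A6.
Offset 2: leading byte 0xEE = 11101110 → 3-byte char #2 = EE AC A0.
Offset 5: leading byte 0xC9 = 11001001 → 2-byte char #3 = C9 93.
Offset 7: leading byte 0xD1 = 11010001 → 2-byte char #4 = D1 8B.
Offset 9: leading byte 0xC8 = 11001000 → 2-byte char #5 = C8 92.
Offset 11: leading byte 0xF1 = 11110001 → 4-byte char #6 = F1 A1 8A 8A.
Leading byte 0xF1 = 11110001 matches 11110xxx → 4-byte sequence.
Byte 1: 0xF1 = 11110001, payload 001 (3 bits).
Byte 2: 0xA1 = 10100001 (10xxxxxx ✓), payload 100001.
Byte 3: 0x8A = 10001010 (10xxxxxx ✓), payload 001010.
Byte 4: 0x8A = 10001010 (10xxxxxx ✓), payload 001010.
Concatenate: 001100001001010001010 = 0x6128A (21 bits → U+6128A).

U+6128A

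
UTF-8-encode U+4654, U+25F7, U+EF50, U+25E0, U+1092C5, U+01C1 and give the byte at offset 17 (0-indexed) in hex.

0x81

U+4654 → 3-byte form E4 99 94 at offsets 0–2.
U+25F7 → 3-byte form E2 97 B7 at offsets 3–5.
U+EF50 → 3-byte form EE BD 90 at offsets 6–8.
U+25E0 → 3-byte form E2 97 A0 at offsets 9–11.
U+1092C5 → 4-byte form F4 89 8B 85 at offsets 12–15.
U+01C1 → 2-byte form C7 81 at offsets 16–17.
Offset 17 falls in char 6's range; it's byte 2 of C7 81 = 0x81.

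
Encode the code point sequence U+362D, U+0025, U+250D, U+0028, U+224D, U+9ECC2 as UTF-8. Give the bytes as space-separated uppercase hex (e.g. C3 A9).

U+362D: 3-byte form → E3 98 AD.
U+0025: 1-byte form → 25.
U+250D: 3-byte form → E2 94 8D.
U+0028: 1-byte form → 28.
U+224D: 3-byte form → E2 89 8D.
U+9ECC2: 4-byte form → F2 9E B3 82.
Concatenated (15 bytes): E3 98 AD 25 E2 94 8D 28 E2 89 8D F2 9E B3 82.

E3 98 AD 25 E2 94 8D 28 E2 89 8D F2 9E B3 82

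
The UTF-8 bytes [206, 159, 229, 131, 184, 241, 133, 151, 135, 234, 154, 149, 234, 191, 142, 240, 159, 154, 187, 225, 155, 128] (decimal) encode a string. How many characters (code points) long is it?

Byte at offset 0: 0xCE = 11001110 → 2-byte char (#1). Advance 2.
Byte at offset 2: 0xE5 = 11100101 → 3-byte char (#2). Advance 3.
Byte at offset 5: 0xF1 = 11110001 → 4-byte char (#3). Advance 4.
Byte at offset 9: 0xEA = 11101010 → 3-byte char (#4). Advance 3.
Byte at offset 12: 0xEA = 11101010 → 3-byte char (#5). Advance 3.
Byte at offset 15: 0xF0 = 11110000 → 4-byte char (#6). Advance 4.
Byte at offset 19: 0xE1 = 11100001 → 3-byte char (#7). Advance 3.
Reached end at offset 22 after 7 code points.

7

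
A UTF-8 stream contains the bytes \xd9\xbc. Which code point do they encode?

U+067C

Leading byte 0xD9 = 11011001 matches 110xxxxx → 2-byte sequence.
Byte 1: 0xD9 = 11011001, payload 11001 (5 bits).
Byte 2: 0xBC = 10111100 (10xxxxxx ✓), payload 111100.
Concatenate: 11001111100 = 0x67C (11 bits → U+067C).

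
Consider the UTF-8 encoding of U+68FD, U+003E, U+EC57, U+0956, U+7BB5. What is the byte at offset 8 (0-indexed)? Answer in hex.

U+68FD → 3-byte form E6 A3 BD at offsets 0–2.
U+003E → 1-byte form 3E at offsets 3–3.
U+EC57 → 3-byte form EE B1 97 at offsets 4–6.
U+0956 → 3-byte form E0 A5 96 at offsets 7–9.
Offset 8 falls in char 4's range; it's byte 2 of E0 A5 96 = 0xA5.

0xA5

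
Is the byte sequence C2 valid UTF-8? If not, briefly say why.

invalid (sequence truncated)

Leading byte 0xC2 = 11000010 → 2-byte form, but only 1 byte is present.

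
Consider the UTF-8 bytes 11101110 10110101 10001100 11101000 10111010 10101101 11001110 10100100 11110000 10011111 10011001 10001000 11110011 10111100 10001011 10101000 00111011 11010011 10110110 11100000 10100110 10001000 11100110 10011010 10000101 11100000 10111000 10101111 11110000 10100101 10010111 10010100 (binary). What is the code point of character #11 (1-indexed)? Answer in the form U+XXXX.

U+255D4

Offset 0: leading byte 0xEE = 11101110 → 3-byte char #1 = EE B5 8C.
Offset 3: leading byte 0xE8 = 11101000 → 3-byte char #2 = E8 BA AD.
Offset 6: leading byte 0xCE = 11001110 → 2-byte char #3 = CE A4.
Offset 8: leading byte 0xF0 = 11110000 → 4-byte char #4 = F0 9F 99 88.
Offset 12: leading byte 0xF3 = 11110011 → 4-byte char #5 = F3 BC 8B A8.
Offset 16: leading byte 0x3B = 00111011 → 1-byte char #6 = 3B.
Offset 17: leading byte 0xD3 = 11010011 → 2-byte char #7 = D3 B6.
Offset 19: leading byte 0xE0 = 11100000 → 3-byte char #8 = E0 A6 88.
Offset 22: leading byte 0xE6 = 11100110 → 3-byte char #9 = E6 9A 85.
Offset 25: leading byte 0xE0 = 11100000 → 3-byte char #10 = E0 B8 AF.
Offset 28: leading byte 0xF0 = 11110000 → 4-byte char #11 = F0 A5 97 94.
Leading byte 0xF0 = 11110000 matches 11110xxx → 4-byte sequence.
Byte 1: 0xF0 = 11110000, payload 000 (3 bits).
Byte 2: 0xA5 = 10100101 (10xxxxxx ✓), payload 100101.
Byte 3: 0x97 = 10010111 (10xxxxxx ✓), payload 010111.
Byte 4: 0x94 = 10010100 (10xxxxxx ✓), payload 010100.
Concatenate: 000100101010111010100 = 0x255D4 (21 bits → U+255D4).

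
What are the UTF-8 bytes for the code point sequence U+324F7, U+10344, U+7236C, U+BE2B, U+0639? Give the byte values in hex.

U+324F7: 4-byte form → F0 B2 93 B7.
U+10344: 4-byte form → F0 90 8D 84.
U+7236C: 4-byte form → F1 B2 8D AC.
U+BE2B: 3-byte form → EB B8 AB.
U+0639: 2-byte form → D8 B9.
Concatenated (17 bytes): F0 B2 93 B7 F0 90 8D 84 F1 B2 8D AC EB B8 AB D8 B9.

F0 B2 93 B7 F0 90 8D 84 F1 B2 8D AC EB B8 AB D8 B9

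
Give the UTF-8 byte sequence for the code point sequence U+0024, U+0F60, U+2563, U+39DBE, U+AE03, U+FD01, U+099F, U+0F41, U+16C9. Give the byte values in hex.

24 E0 BD A0 E2 95 A3 F0 B9 B6 BE EA B8 83 EF B4 81 E0 A6 9F E0 BD 81 E1 9B 89

U+0024: 1-byte form → 24.
U+0F60: 3-byte form → E0 BD A0.
U+2563: 3-byte form → E2 95 A3.
U+39DBE: 4-byte form → F0 B9 B6 BE.
U+AE03: 3-byte form → EA B8 83.
U+FD01: 3-byte form → EF B4 81.
U+099F: 3-byte form → E0 A6 9F.
U+0F41: 3-byte form → E0 BD 81.
U+16C9: 3-byte form → E1 9B 89.
Concatenated (26 bytes): 24 E0 BD A0 E2 95 A3 F0 B9 B6 BE EA B8 83 EF B4 81 E0 A6 9F E0 BD 81 E1 9B 89.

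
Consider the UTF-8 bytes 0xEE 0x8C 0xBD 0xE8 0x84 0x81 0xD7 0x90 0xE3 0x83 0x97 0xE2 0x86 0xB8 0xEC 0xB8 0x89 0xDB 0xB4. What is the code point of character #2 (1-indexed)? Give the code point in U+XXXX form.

Offset 0: leading byte 0xEE = 11101110 → 3-byte char #1 = EE 8C BD.
Offset 3: leading byte 0xE8 = 11101000 → 3-byte char #2 = E8 84 81.
Leading byte 0xE8 = 11101000 matches 1110xxxx → 3-byte sequence.
Byte 1: 0xE8 = 11101000, payload 1000 (4 bits).
Byte 2: 0x84 = 10000100 (10xxxxxx ✓), payload 000100.
Byte 3: 0x81 = 10000001 (10xxxxxx ✓), payload 000001.
Concatenate: 1000000100000001 = 0x8101 (16 bits → U+8101).

U+8101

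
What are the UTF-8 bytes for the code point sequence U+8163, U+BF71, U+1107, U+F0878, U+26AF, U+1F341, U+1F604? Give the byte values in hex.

U+8163: 3-byte form → E8 85 A3.
U+BF71: 3-byte form → EB BD B1.
U+1107: 3-byte form → E1 84 87.
U+F0878: 4-byte form → F3 B0 A1 B8.
U+26AF: 3-byte form → E2 9A AF.
U+1F341: 4-byte form → F0 9F 8D 81.
U+1F604: 4-byte form → F0 9F 98 84.
Concatenated (24 bytes): E8 85 A3 EB BD B1 E1 84 87 F3 B0 A1 B8 E2 9A AF F0 9F 8D 81 F0 9F 98 84.

E8 85 A3 EB BD B1 E1 84 87 F3 B0 A1 B8 E2 9A AF F0 9F 8D 81 F0 9F 98 84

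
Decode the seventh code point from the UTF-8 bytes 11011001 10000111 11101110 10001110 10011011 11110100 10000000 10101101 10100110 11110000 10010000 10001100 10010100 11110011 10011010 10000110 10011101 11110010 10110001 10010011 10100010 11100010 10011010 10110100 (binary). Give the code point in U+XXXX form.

Offset 0: leading byte 0xD9 = 11011001 → 2-byte char #1 = D9 87.
Offset 2: leading byte 0xEE = 11101110 → 3-byte char #2 = EE 8E 9B.
Offset 5: leading byte 0xF4 = 11110100 → 4-byte char #3 = F4 80 AD A6.
Offset 9: leading byte 0xF0 = 11110000 → 4-byte char #4 = F0 90 8C 94.
Offset 13: leading byte 0xF3 = 11110011 → 4-byte char #5 = F3 9A 86 9D.
Offset 17: leading byte 0xF2 = 11110010 → 4-byte char #6 = F2 B1 93 A2.
Offset 21: leading byte 0xE2 = 11100010 → 3-byte char #7 = E2 9A B4.
Leading byte 0xE2 = 11100010 matches 1110xxxx → 3-byte sequence.
Byte 1: 0xE2 = 11100010, payload 0010 (4 bits).
Byte 2: 0x9A = 10011010 (10xxxxxx ✓), payload 011010.
Byte 3: 0xB4 = 10110100 (10xxxxxx ✓), payload 110100.
Concatenate: 0010011010110100 = 0x26B4 (16 bits → U+26B4).

U+26B4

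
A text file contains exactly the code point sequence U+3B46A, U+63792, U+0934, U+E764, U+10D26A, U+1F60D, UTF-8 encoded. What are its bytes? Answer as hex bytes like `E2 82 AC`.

F0 BB 91 AA F1 A3 9E 92 E0 A4 B4 EE 9D A4 F4 8D 89 AA F0 9F 98 8D

U+3B46A: 4-byte form → F0 BB 91 AA.
U+63792: 4-byte form → F1 A3 9E 92.
U+0934: 3-byte form → E0 A4 B4.
U+E764: 3-byte form → EE 9D A4.
U+10D26A: 4-byte form → F4 8D 89 AA.
U+1F60D: 4-byte form → F0 9F 98 8D.
Concatenated (22 bytes): F0 BB 91 AA F1 A3 9E 92 E0 A4 B4 EE 9D A4 F4 8D 89 AA F0 9F 98 8D.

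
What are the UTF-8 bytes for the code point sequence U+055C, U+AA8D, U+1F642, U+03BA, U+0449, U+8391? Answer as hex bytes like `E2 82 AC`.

D5 9C EA AA 8D F0 9F 99 82 CE BA D1 89 E8 8E 91

U+055C: 2-byte form → D5 9C.
U+AA8D: 3-byte form → EA AA 8D.
U+1F642: 4-byte form → F0 9F 99 82.
U+03BA: 2-byte form → CE BA.
U+0449: 2-byte form → D1 89.
U+8391: 3-byte form → E8 8E 91.
Concatenated (16 bytes): D5 9C EA AA 8D F0 9F 99 82 CE BA D1 89 E8 8E 91.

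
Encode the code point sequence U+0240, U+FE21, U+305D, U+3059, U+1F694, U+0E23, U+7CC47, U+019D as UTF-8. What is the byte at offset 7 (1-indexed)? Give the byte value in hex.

0x81

1-indexed offset 7 is 0-indexed offset 6.
U+0240 → 2-byte form C9 80 at offsets 0–1.
U+FE21 → 3-byte form EF B8 A1 at offsets 2–4.
U+305D → 3-byte form E3 81 9D at offsets 5–7.
Offset 6 falls in char 3's range; it's byte 2 of E3 81 9D = 0x81.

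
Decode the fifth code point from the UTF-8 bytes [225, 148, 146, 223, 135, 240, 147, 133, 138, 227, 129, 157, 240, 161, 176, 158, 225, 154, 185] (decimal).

U+21C1E

Offset 0: leading byte 0xE1 = 11100001 → 3-byte char #1 = E1 94 92.
Offset 3: leading byte 0xDF = 11011111 → 2-byte char #2 = DF 87.
Offset 5: leading byte 0xF0 = 11110000 → 4-byte char #3 = F0 93 85 8A.
Offset 9: leading byte 0xE3 = 11100011 → 3-byte char #4 = E3 81 9D.
Offset 12: leading byte 0xF0 = 11110000 → 4-byte char #5 = F0 A1 B0 9E.
Leading byte 0xF0 = 11110000 matches 11110xxx → 4-byte sequence.
Byte 1: 0xF0 = 11110000, payload 000 (3 bits).
Byte 2: 0xA1 = 10100001 (10xxxxxx ✓), payload 100001.
Byte 3: 0xB0 = 10110000 (10xxxxxx ✓), payload 110000.
Byte 4: 0x9E = 10011110 (10xxxxxx ✓), payload 011110.
Concatenate: 000100001110000011110 = 0x21C1E (21 bits → U+21C1E).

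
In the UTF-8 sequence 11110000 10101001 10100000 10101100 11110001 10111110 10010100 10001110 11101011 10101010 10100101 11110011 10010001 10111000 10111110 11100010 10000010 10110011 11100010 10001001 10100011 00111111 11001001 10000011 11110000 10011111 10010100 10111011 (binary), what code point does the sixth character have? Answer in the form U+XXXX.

Offset 0: leading byte 0xF0 = 11110000 → 4-byte char #1 = F0 A9 A0 AC.
Offset 4: leading byte 0xF1 = 11110001 → 4-byte char #2 = F1 BE 94 8E.
Offset 8: leading byte 0xEB = 11101011 → 3-byte char #3 = EB AA A5.
Offset 11: leading byte 0xF3 = 11110011 → 4-byte char #4 = F3 91 B8 BE.
Offset 15: leading byte 0xE2 = 11100010 → 3-byte char #5 = E2 82 B3.
Offset 18: leading byte 0xE2 = 11100010 → 3-byte char #6 = E2 89 A3.
Leading byte 0xE2 = 11100010 matches 1110xxxx → 3-byte sequence.
Byte 1: 0xE2 = 11100010, payload 0010 (4 bits).
Byte 2: 0x89 = 10001001 (10xxxxxx ✓), payload 001001.
Byte 3: 0xA3 = 10100011 (10xxxxxx ✓), payload 100011.
Concatenate: 0010001001100011 = 0x2263 (16 bits → U+2263).

U+2263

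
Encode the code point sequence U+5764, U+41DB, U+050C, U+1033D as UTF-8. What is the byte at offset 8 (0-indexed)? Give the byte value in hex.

0xF0

U+5764 → 3-byte form E5 9D A4 at offsets 0–2.
U+41DB → 3-byte form E4 87 9B at offsets 3–5.
U+050C → 2-byte form D4 8C at offsets 6–7.
U+1033D → 4-byte form F0 90 8C BD at offsets 8–11.
Offset 8 falls in char 4's range; it's byte 1 of F0 90 8C BD = 0xF0.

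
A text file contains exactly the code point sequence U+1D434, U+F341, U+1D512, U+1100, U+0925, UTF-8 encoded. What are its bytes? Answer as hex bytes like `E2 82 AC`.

F0 9D 90 B4 EF 8D 81 F0 9D 94 92 E1 84 80 E0 A4 A5

U+1D434: 4-byte form → F0 9D 90 B4.
U+F341: 3-byte form → EF 8D 81.
U+1D512: 4-byte form → F0 9D 94 92.
U+1100: 3-byte form → E1 84 80.
U+0925: 3-byte form → E0 A4 A5.
Concatenated (17 bytes): F0 9D 90 B4 EF 8D 81 F0 9D 94 92 E1 84 80 E0 A4 A5.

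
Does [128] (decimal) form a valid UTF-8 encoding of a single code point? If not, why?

invalid (continuation byte with no leading byte)

Byte 0x80 = 10000000 has the form 10xxxxxx — a continuation byte — but there is no preceding leading byte.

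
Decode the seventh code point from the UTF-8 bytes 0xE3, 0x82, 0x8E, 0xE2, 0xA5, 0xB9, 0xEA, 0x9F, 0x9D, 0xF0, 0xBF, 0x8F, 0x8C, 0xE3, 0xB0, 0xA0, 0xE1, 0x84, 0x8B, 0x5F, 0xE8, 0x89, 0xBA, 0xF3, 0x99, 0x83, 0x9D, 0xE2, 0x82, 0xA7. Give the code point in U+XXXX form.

Offset 0: leading byte 0xE3 = 11100011 → 3-byte char #1 = E3 82 8E.
Offset 3: leading byte 0xE2 = 11100010 → 3-byte char #2 = E2 A5 B9.
Offset 6: leading byte 0xEA = 11101010 → 3-byte char #3 = EA 9F 9D.
Offset 9: leading byte 0xF0 = 11110000 → 4-byte char #4 = F0 BF 8F 8C.
Offset 13: leading byte 0xE3 = 11100011 → 3-byte char #5 = E3 B0 A0.
Offset 16: leading byte 0xE1 = 11100001 → 3-byte char #6 = E1 84 8B.
Offset 19: leading byte 0x5F = 01011111 → 1-byte char #7 = 5F.
Leading byte 0x5F = 01011111 matches 0xxxxxxx → 1-byte sequence.
Byte 1: 0x5F = 01011111, payload 1011111 (7 bits).
Concatenate: 1011111 = 0x5F (7 bits → U+005F).

U+005F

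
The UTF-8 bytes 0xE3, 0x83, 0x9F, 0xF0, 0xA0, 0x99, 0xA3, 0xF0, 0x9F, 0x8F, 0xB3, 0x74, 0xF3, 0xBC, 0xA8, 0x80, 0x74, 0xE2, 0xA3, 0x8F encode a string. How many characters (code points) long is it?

7

Byte at offset 0: 0xE3 = 11100011 → 3-byte char (#1). Advance 3.
Byte at offset 3: 0xF0 = 11110000 → 4-byte char (#2). Advance 4.
Byte at offset 7: 0xF0 = 11110000 → 4-byte char (#3). Advance 4.
Byte at offset 11: 0x74 = 01110100 → 1-byte char (#4). Advance 1.
Byte at offset 12: 0xF3 = 11110011 → 4-byte char (#5). Advance 4.
Byte at offset 16: 0x74 = 01110100 → 1-byte char (#6). Advance 1.
Byte at offset 17: 0xE2 = 11100010 → 3-byte char (#7). Advance 3.
Reached end at offset 20 after 7 code points.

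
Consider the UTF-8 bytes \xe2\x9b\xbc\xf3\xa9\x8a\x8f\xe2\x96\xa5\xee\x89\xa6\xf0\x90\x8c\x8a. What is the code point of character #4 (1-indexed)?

U+E266

Offset 0: leading byte 0xE2 = 11100010 → 3-byte char #1 = E2 9B BC.
Offset 3: leading byte 0xF3 = 11110011 → 4-byte char #2 = F3 A9 8A 8F.
Offset 7: leading byte 0xE2 = 11100010 → 3-byte char #3 = E2 96 A5.
Offset 10: leading byte 0xEE = 11101110 → 3-byte char #4 = EE 89 A6.
Leading byte 0xEE = 11101110 matches 1110xxxx → 3-byte sequence.
Byte 1: 0xEE = 11101110, payload 1110 (4 bits).
Byte 2: 0x89 = 10001001 (10xxxxxx ✓), payload 001001.
Byte 3: 0xA6 = 10100110 (10xxxxxx ✓), payload 100110.
Concatenate: 1110001001100110 = 0xE266 (16 bits → U+E266).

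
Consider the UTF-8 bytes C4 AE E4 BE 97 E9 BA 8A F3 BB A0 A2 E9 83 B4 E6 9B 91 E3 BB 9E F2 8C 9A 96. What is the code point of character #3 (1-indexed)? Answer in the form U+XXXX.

Offset 0: leading byte 0xC4 = 11000100 → 2-byte char #1 = C4 AE.
Offset 2: leading byte 0xE4 = 11100100 → 3-byte char #2 = E4 BE 97.
Offset 5: leading byte 0xE9 = 11101001 → 3-byte char #3 = E9 BA 8A.
Leading byte 0xE9 = 11101001 matches 1110xxxx → 3-byte sequence.
Byte 1: 0xE9 = 11101001, payload 1001 (4 bits).
Byte 2: 0xBA = 10111010 (10xxxxxx ✓), payload 111010.
Byte 3: 0x8A = 10001010 (10xxxxxx ✓), payload 001010.
Concatenate: 1001111010001010 = 0x9E8A (16 bits → U+9E8A).

U+9E8A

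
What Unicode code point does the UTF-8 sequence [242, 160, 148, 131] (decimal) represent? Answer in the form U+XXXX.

U+A0503

Leading byte 0xF2 = 11110010 matches 11110xxx → 4-byte sequence.
Byte 1: 0xF2 = 11110010, payload 010 (3 bits).
Byte 2: 0xA0 = 10100000 (10xxxxxx ✓), payload 100000.
Byte 3: 0x94 = 10010100 (10xxxxxx ✓), payload 010100.
Byte 4: 0x83 = 10000011 (10xxxxxx ✓), payload 000011.
Concatenate: 010100000010100000011 = 0xA0503 (21 bits → U+A0503).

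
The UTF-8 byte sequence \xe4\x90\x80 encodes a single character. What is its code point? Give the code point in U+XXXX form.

U+4400

Leading byte 0xE4 = 11100100 matches 1110xxxx → 3-byte sequence.
Byte 1: 0xE4 = 11100100, payload 0100 (4 bits).
Byte 2: 0x90 = 10010000 (10xxxxxx ✓), payload 010000.
Byte 3: 0x80 = 10000000 (10xxxxxx ✓), payload 000000.
Concatenate: 0100010000000000 = 0x4400 (16 bits → U+4400).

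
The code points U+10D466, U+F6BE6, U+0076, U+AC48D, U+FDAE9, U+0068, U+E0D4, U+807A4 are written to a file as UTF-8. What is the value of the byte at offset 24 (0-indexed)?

U+10D466 → 4-byte form F4 8D 91 A6 at offsets 0–3.
U+F6BE6 → 4-byte form F3 B6 AF A6 at offsets 4–7.
U+0076 → 1-byte form 76 at offsets 8–8.
U+AC48D → 4-byte form F2 AC 92 8D at offsets 9–12.
U+FDAE9 → 4-byte form F3 BD AB A9 at offsets 13–16.
U+0068 → 1-byte form 68 at offsets 17–17.
U+E0D4 → 3-byte form EE 83 94 at offsets 18–20.
U+807A4 → 4-byte form F2 80 9E A4 at offsets 21–24.
Offset 24 falls in char 8's range; it's byte 4 of F2 80 9E A4 = 0xA4.

0xA4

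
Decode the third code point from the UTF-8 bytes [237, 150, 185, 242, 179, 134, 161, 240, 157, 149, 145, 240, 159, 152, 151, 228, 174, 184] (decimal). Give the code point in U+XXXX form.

Offset 0: leading byte 0xED = 11101101 → 3-byte char #1 = ED 96 B9.
Offset 3: leading byte 0xF2 = 11110010 → 4-byte char #2 = F2 B3 86 A1.
Offset 7: leading byte 0xF0 = 11110000 → 4-byte char #3 = F0 9D 95 91.
Leading byte 0xF0 = 11110000 matches 11110xxx → 4-byte sequence.
Byte 1: 0xF0 = 11110000, payload 000 (3 bits).
Byte 2: 0x9D = 10011101 (10xxxxxx ✓), payload 011101.
Byte 3: 0x95 = 10010101 (10xxxxxx ✓), payload 010101.
Byte 4: 0x91 = 10010001 (10xxxxxx ✓), payload 010001.
Concatenate: 000011101010101010001 = 0x1D551 (21 bits → U+1D551).

U+1D551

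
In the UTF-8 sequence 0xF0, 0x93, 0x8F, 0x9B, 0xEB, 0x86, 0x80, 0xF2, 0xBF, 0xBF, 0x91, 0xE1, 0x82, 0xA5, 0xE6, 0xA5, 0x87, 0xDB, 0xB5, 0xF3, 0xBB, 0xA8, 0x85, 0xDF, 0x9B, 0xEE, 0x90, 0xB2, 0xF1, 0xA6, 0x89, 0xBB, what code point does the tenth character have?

Offset 0: leading byte 0xF0 = 11110000 → 4-byte char #1 = F0 93 8F 9B.
Offset 4: leading byte 0xEB = 11101011 → 3-byte char #2 = EB 86 80.
Offset 7: leading byte 0xF2 = 11110010 → 4-byte char #3 = F2 BF BF 91.
Offset 11: leading byte 0xE1 = 11100001 → 3-byte char #4 = E1 82 A5.
Offset 14: leading byte 0xE6 = 11100110 → 3-byte char #5 = E6 A5 87.
Offset 17: leading byte 0xDB = 11011011 → 2-byte char #6 = DB B5.
Offset 19: leading byte 0xF3 = 11110011 → 4-byte char #7 = F3 BB A8 85.
Offset 23: leading byte 0xDF = 11011111 → 2-byte char #8 = DF 9B.
Offset 25: leading byte 0xEE = 11101110 → 3-byte char #9 = EE 90 B2.
Offset 28: leading byte 0xF1 = 11110001 → 4-byte char #10 = F1 A6 89 BB.
Leading byte 0xF1 = 11110001 matches 11110xxx → 4-byte sequence.
Byte 1: 0xF1 = 11110001, payload 001 (3 bits).
Byte 2: 0xA6 = 10100110 (10xxxxxx ✓), payload 100110.
Byte 3: 0x89 = 10001001 (10xxxxxx ✓), payload 001001.
Byte 4: 0xBB = 10111011 (10xxxxxx ✓), payload 111011.
Concatenate: 001100110001001111011 = 0x6627B (21 bits → U+6627B).

U+6627B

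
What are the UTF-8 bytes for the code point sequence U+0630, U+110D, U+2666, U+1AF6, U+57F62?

D8 B0 E1 84 8D E2 99 A6 E1 AB B6 F1 97 BD A2

U+0630: 2-byte form → D8 B0.
U+110D: 3-byte form → E1 84 8D.
U+2666: 3-byte form → E2 99 A6.
U+1AF6: 3-byte form → E1 AB B6.
U+57F62: 4-byte form → F1 97 BD A2.
Concatenated (15 bytes): D8 B0 E1 84 8D E2 99 A6 E1 AB B6 F1 97 BD A2.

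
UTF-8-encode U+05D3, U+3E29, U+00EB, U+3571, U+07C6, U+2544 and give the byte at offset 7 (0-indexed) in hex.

0xE3

U+05D3 → 2-byte form D7 93 at offsets 0–1.
U+3E29 → 3-byte form E3 B8 A9 at offsets 2–4.
U+00EB → 2-byte form C3 AB at offsets 5–6.
U+3571 → 3-byte form E3 95 B1 at offsets 7–9.
Offset 7 falls in char 4's range; it's byte 1 of E3 95 B1 = 0xE3.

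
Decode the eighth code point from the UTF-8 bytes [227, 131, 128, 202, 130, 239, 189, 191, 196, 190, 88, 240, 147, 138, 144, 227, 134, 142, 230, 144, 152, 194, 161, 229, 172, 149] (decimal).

Offset 0: leading byte 0xE3 = 11100011 → 3-byte char #1 = E3 83 80.
Offset 3: leading byte 0xCA = 11001010 → 2-byte char #2 = CA 82.
Offset 5: leading byte 0xEF = 11101111 → 3-byte char #3 = EF BD BF.
Offset 8: leading byte 0xC4 = 11000100 → 2-byte char #4 = C4 BE.
Offset 10: leading byte 0x58 = 01011000 → 1-byte char #5 = 58.
Offset 11: leading byte 0xF0 = 11110000 → 4-byte char #6 = F0 93 8A 90.
Offset 15: leading byte 0xE3 = 11100011 → 3-byte char #7 = E3 86 8E.
Offset 18: leading byte 0xE6 = 11100110 → 3-byte char #8 = E6 90 98.
Leading byte 0xE6 = 11100110 matches 1110xxxx → 3-byte sequence.
Byte 1: 0xE6 = 11100110, payload 0110 (4 bits).
Byte 2: 0x90 = 10010000 (10xxxxxx ✓), payload 010000.
Byte 3: 0x98 = 10011000 (10xxxxxx ✓), payload 011000.
Concatenate: 0110010000011000 = 0x6418 (16 bits → U+6418).

U+6418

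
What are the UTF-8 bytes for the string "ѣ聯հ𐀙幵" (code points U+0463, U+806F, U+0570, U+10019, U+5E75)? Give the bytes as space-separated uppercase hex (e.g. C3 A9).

U+0463: 2-byte form → D1 A3.
U+806F: 3-byte form → E8 81 AF.
U+0570: 2-byte form → D5 B0.
U+10019: 4-byte form → F0 90 80 99.
U+5E75: 3-byte form → E5 B9 B5.
Concatenated (14 bytes): D1 A3 E8 81 AF D5 B0 F0 90 80 99 E5 B9 B5.

D1 A3 E8 81 AF D5 B0 F0 90 80 99 E5 B9 B5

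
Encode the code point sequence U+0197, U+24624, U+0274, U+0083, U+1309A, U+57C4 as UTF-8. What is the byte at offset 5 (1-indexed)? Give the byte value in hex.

0x98

1-indexed offset 5 is 0-indexed offset 4.
U+0197 → 2-byte form C6 97 at offsets 0–1.
U+24624 → 4-byte form F0 A4 98 A4 at offsets 2–5.
Offset 4 falls in char 2's range; it's byte 3 of F0 A4 98 A4 = 0x98.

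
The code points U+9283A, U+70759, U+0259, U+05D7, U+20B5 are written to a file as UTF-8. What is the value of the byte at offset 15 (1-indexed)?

1-indexed offset 15 is 0-indexed offset 14.
U+9283A → 4-byte form F2 92 A0 BA at offsets 0–3.
U+70759 → 4-byte form F1 B0 9D 99 at offsets 4–7.
U+0259 → 2-byte form C9 99 at offsets 8–9.
U+05D7 → 2-byte form D7 97 at offsets 10–11.
U+20B5 → 3-byte form E2 82 B5 at offsets 12–14.
Offset 14 falls in char 5's range; it's byte 3 of E2 82 B5 = 0xB5.

0xB5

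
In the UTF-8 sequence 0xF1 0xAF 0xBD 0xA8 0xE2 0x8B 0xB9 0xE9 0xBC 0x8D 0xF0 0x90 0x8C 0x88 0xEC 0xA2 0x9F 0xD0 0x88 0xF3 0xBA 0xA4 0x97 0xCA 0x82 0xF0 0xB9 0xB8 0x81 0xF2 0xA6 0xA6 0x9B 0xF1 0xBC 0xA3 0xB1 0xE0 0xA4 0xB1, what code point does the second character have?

Offset 0: leading byte 0xF1 = 11110001 → 4-byte char #1 = F1 AF BD A8.
Offset 4: leading byte 0xE2 = 11100010 → 3-byte char #2 = E2 8B B9.
Leading byte 0xE2 = 11100010 matches 1110xxxx → 3-byte sequence.
Byte 1: 0xE2 = 11100010, payload 0010 (4 bits).
Byte 2: 0x8B = 10001011 (10xxxxxx ✓), payload 001011.
Byte 3: 0xB9 = 10111001 (10xxxxxx ✓), payload 111001.
Concatenate: 0010001011111001 = 0x22F9 (16 bits → U+22F9).

U+22F9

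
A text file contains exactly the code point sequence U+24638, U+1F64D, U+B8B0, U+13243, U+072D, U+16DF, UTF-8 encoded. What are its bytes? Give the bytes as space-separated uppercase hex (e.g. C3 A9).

U+24638: 4-byte form → F0 A4 98 B8.
U+1F64D: 4-byte form → F0 9F 99 8D.
U+B8B0: 3-byte form → EB A2 B0.
U+13243: 4-byte form → F0 93 89 83.
U+072D: 2-byte form → DC AD.
U+16DF: 3-byte form → E1 9B 9F.
Concatenated (20 bytes): F0 A4 98 B8 F0 9F 99 8D EB A2 B0 F0 93 89 83 DC AD E1 9B 9F.

F0 A4 98 B8 F0 9F 99 8D EB A2 B0 F0 93 89 83 DC AD E1 9B 9F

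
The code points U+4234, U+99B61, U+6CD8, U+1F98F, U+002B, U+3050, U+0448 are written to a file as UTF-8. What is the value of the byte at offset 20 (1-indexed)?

1-indexed offset 20 is 0-indexed offset 19.
U+4234 → 3-byte form E4 88 B4 at offsets 0–2.
U+99B61 → 4-byte form F2 99 AD A1 at offsets 3–6.
U+6CD8 → 3-byte form E6 B3 98 at offsets 7–9.
U+1F98F → 4-byte form F0 9F A6 8F at offsets 10–13.
U+002B → 1-byte form 2B at offsets 14–14.
U+3050 → 3-byte form E3 81 90 at offsets 15–17.
U+0448 → 2-byte form D1 88 at offsets 18–19.
Offset 19 falls in char 7's range; it's byte 2 of D1 88 = 0x88.

0x88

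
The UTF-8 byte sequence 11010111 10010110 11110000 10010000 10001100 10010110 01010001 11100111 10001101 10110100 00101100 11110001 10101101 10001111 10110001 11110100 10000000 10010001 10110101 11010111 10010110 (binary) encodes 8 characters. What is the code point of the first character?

Offset 0: leading byte 0xD7 = 11010111 → 2-byte char #1 = D7 96.
Leading byte 0xD7 = 11010111 matches 110xxxxx → 2-byte sequence.
Byte 1: 0xD7 = 11010111, payload 10111 (5 bits).
Byte 2: 0x96 = 10010110 (10xxxxxx ✓), payload 010110.
Concatenate: 10111010110 = 0x5D6 (11 bits → U+05D6).

U+05D6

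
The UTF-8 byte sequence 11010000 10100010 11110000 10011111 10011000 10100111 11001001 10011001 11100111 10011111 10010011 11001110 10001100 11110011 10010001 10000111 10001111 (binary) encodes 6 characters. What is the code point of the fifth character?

U+038C

Offset 0: leading byte 0xD0 = 11010000 → 2-byte char #1 = D0 A2.
Offset 2: leading byte 0xF0 = 11110000 → 4-byte char #2 = F0 9F 98 A7.
Offset 6: leading byte 0xC9 = 11001001 → 2-byte char #3 = C9 99.
Offset 8: leading byte 0xE7 = 11100111 → 3-byte char #4 = E7 9F 93.
Offset 11: leading byte 0xCE = 11001110 → 2-byte char #5 = CE 8C.
Leading byte 0xCE = 11001110 matches 110xxxxx → 2-byte sequence.
Byte 1: 0xCE = 11001110, payload 01110 (5 bits).
Byte 2: 0x8C = 10001100 (10xxxxxx ✓), payload 001100.
Concatenate: 01110001100 = 0x38C (11 bits → U+038C).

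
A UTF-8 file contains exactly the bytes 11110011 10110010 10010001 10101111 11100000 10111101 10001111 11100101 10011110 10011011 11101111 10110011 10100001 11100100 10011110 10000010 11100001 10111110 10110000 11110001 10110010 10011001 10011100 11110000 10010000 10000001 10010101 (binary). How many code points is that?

Byte at offset 0: 0xF3 = 11110011 → 4-byte char (#1). Advance 4.
Byte at offset 4: 0xE0 = 11100000 → 3-byte char (#2). Advance 3.
Byte at offset 7: 0xE5 = 11100101 → 3-byte char (#3). Advance 3.
Byte at offset 10: 0xEF = 11101111 → 3-byte char (#4). Advance 3.
Byte at offset 13: 0xE4 = 11100100 → 3-byte char (#5). Advance 3.
Byte at offset 16: 0xE1 = 11100001 → 3-byte char (#6). Advance 3.
Byte at offset 19: 0xF1 = 11110001 → 4-byte char (#7). Advance 4.
Byte at offset 23: 0xF0 = 11110000 → 4-byte char (#8). Advance 4.
Reached end at offset 27 after 8 code points.

8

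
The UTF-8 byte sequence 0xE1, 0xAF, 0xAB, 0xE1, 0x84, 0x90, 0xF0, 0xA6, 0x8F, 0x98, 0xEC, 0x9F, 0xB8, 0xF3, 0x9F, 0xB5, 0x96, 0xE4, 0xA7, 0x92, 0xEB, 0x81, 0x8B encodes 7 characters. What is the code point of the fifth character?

Offset 0: leading byte 0xE1 = 11100001 → 3-byte char #1 = E1 AF AB.
Offset 3: leading byte 0xE1 = 11100001 → 3-byte char #2 = E1 84 90.
Offset 6: leading byte 0xF0 = 11110000 → 4-byte char #3 = F0 A6 8F 98.
Offset 10: leading byte 0xEC = 11101100 → 3-byte char #4 = EC 9F B8.
Offset 13: leading byte 0xF3 = 11110011 → 4-byte char #5 = F3 9F B5 96.
Leading byte 0xF3 = 11110011 matches 11110xxx → 4-byte sequence.
Byte 1: 0xF3 = 11110011, payload 011 (3 bits).
Byte 2: 0x9F = 10011111 (10xxxxxx ✓), payload 011111.
Byte 3: 0xB5 = 10110101 (10xxxxxx ✓), payload 110101.
Byte 4: 0x96 = 10010110 (10xxxxxx ✓), payload 010110.
Concatenate: 011011111110101010110 = 0xDFD56 (21 bits → U+DFD56).

U+DFD56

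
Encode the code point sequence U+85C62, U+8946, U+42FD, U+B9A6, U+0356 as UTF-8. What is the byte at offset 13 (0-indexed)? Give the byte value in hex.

U+85C62 → 4-byte form F2 85 B1 A2 at offsets 0–3.
U+8946 → 3-byte form E8 A5 86 at offsets 4–6.
U+42FD → 3-byte form E4 8B BD at offsets 7–9.
U+B9A6 → 3-byte form EB A6 A6 at offsets 10–12.
U+0356 → 2-byte form CD 96 at offsets 13–14.
Offset 13 falls in char 5's range; it's byte 1 of CD 96 = 0xCD.

0xCD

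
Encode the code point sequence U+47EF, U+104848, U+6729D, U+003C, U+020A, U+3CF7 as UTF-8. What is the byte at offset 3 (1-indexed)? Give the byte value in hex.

1-indexed offset 3 is 0-indexed offset 2.
U+47EF → 3-byte form E4 9F AF at offsets 0–2.
Offset 2 falls in char 1's range; it's byte 3 of E4 9F AF = 0xAF.

0xAF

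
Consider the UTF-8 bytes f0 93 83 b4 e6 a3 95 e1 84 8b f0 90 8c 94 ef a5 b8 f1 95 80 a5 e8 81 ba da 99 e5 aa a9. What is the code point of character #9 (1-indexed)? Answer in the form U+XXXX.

U+5AA9

Offset 0: leading byte 0xF0 = 11110000 → 4-byte char #1 = F0 93 83 B4.
Offset 4: leading byte 0xE6 = 11100110 → 3-byte char #2 = E6 A3 95.
Offset 7: leading byte 0xE1 = 11100001 → 3-byte char #3 = E1 84 8B.
Offset 10: leading byte 0xF0 = 11110000 → 4-byte char #4 = F0 90 8C 94.
Offset 14: leading byte 0xEF = 11101111 → 3-byte char #5 = EF A5 B8.
Offset 17: leading byte 0xF1 = 11110001 → 4-byte char #6 = F1 95 80 A5.
Offset 21: leading byte 0xE8 = 11101000 → 3-byte char #7 = E8 81 BA.
Offset 24: leading byte 0xDA = 11011010 → 2-byte char #8 = DA 99.
Offset 26: leading byte 0xE5 = 11100101 → 3-byte char #9 = E5 AA A9.
Leading byte 0xE5 = 11100101 matches 1110xxxx → 3-byte sequence.
Byte 1: 0xE5 = 11100101, payload 0101 (4 bits).
Byte 2: 0xAA = 10101010 (10xxxxxx ✓), payload 101010.
Byte 3: 0xA9 = 10101001 (10xxxxxx ✓), payload 101001.
Concatenate: 0101101010101001 = 0x5AA9 (16 bits → U+5AA9).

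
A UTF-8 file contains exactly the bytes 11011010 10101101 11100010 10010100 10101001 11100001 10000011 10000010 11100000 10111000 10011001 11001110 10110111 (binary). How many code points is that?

5

Byte at offset 0: 0xDA = 11011010 → 2-byte char (#1). Advance 2.
Byte at offset 2: 0xE2 = 11100010 → 3-byte char (#2). Advance 3.
Byte at offset 5: 0xE1 = 11100001 → 3-byte char (#3). Advance 3.
Byte at offset 8: 0xE0 = 11100000 → 3-byte char (#4). Advance 3.
Byte at offset 11: 0xCE = 11001110 → 2-byte char (#5). Advance 2.
Reached end at offset 13 after 5 code points.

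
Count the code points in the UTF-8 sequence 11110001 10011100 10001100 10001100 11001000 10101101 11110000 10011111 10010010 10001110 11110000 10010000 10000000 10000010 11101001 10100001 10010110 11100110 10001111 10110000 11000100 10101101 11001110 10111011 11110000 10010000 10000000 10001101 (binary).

9

Byte at offset 0: 0xF1 = 11110001 → 4-byte char (#1). Advance 4.
Byte at offset 4: 0xC8 = 11001000 → 2-byte char (#2). Advance 2.
Byte at offset 6: 0xF0 = 11110000 → 4-byte char (#3). Advance 4.
Byte at offset 10: 0xF0 = 11110000 → 4-byte char (#4). Advance 4.
Byte at offset 14: 0xE9 = 11101001 → 3-byte char (#5). Advance 3.
Byte at offset 17: 0xE6 = 11100110 → 3-byte char (#6). Advance 3.
Byte at offset 20: 0xC4 = 11000100 → 2-byte char (#7). Advance 2.
Byte at offset 22: 0xCE = 11001110 → 2-byte char (#8). Advance 2.
Byte at offset 24: 0xF0 = 11110000 → 4-byte char (#9). Advance 4.
Reached end at offset 28 after 9 code points.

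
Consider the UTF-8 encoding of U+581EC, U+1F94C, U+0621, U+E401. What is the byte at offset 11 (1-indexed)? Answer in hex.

1-indexed offset 11 is 0-indexed offset 10.
U+581EC → 4-byte form F1 98 87 AC at offsets 0–3.
U+1F94C → 4-byte form F0 9F A5 8C at offsets 4–7.
U+0621 → 2-byte form D8 A1 at offsets 8–9.
U+E401 → 3-byte form EE 90 81 at offsets 10–12.
Offset 10 falls in char 4's range; it's byte 1 of EE 90 81 = 0xEE.

0xEE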